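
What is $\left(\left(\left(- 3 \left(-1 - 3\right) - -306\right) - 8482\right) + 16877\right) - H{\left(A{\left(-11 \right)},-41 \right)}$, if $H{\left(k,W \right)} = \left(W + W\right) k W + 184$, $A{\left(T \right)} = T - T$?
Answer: $8529$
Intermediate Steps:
$A{\left(T \right)} = 0$
$H{\left(k,W \right)} = 184 + 2 k W^{2}$ ($H{\left(k,W \right)} = 2 W k W + 184 = 2 k W^{2} + 184 = 184 + 2 k W^{2}$)
$\left(\left(\left(- 3 \left(-1 - 3\right) - -306\right) - 8482\right) + 16877\right) - H{\left(A{\left(-11 \right)},-41 \right)} = \left(\left(\left(- 3 \left(-1 - 3\right) - -306\right) - 8482\right) + 16877\right) - \left(184 + 2 \cdot 0 \left(-41\right)^{2}\right) = \left(\left(\left(\left(-3\right) \left(-4\right) + 306\right) - 8482\right) + 16877\right) - \left(184 + 2 \cdot 0 \cdot 1681\right) = \left(\left(\left(12 + 306\right) - 8482\right) + 16877\right) - \left(184 + 0\right) = \left(\left(318 - 8482\right) + 16877\right) - 184 = \left(-8164 + 16877\right) - 184 = 8713 - 184 = 8529$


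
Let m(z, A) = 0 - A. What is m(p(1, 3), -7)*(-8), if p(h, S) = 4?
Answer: -56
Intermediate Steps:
m(z, A) = -A
m(p(1, 3), -7)*(-8) = -1*(-7)*(-8) = 7*(-8) = -56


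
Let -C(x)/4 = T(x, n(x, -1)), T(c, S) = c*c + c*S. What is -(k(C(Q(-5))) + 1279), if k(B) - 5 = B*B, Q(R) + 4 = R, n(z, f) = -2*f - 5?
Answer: -187908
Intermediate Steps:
n(z, f) = -5 - 2*f
Q(R) = -4 + R
T(c, S) = c² + S*c
C(x) = -4*x*(-3 + x) (C(x) = -4*x*((-5 - 2*(-1)) + x) = -4*x*((-5 + 2) + x) = -4*x*(-3 + x))
k(B) = 5 + B² (k(B) = 5 + B*B = 5 + B²)
-(k(C(Q(-5))) + 1279) = -((5 + (4*(-4 - 5)*(3 - (-4 - 5)))²) + 1279) = -((5 + (4*(-9)*(3 - 1*(-9)))²) + 1279) = -((5 + (4*(-9)*(3 + 9))²) + 1279) = -((5 + (4*(-9)*12)²) + 1279) = -((5 + (-432)²) + 1279) = -((5 + 186624) + 1279) = -(186629 + 1279) = -1*187908 = -187908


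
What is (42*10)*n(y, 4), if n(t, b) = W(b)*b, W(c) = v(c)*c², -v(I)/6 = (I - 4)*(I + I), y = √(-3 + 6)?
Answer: 0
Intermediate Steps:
y = √3 ≈ 1.7320
v(I) = -12*I*(-4 + I) (v(I) = -6*(I - 4)*(I + I) = -6*(-4 + I)*2*I = -12*I*(-4 + I))
W(c) = 12*c³*(4 - c) (W(c) = (12*c*(4 - c))*c² = 12*c³*(4 - c))
n(t, b) = 12*b⁴*(4 - b) (n(t, b) = (12*b³*(4 - b))*b = 12*b⁴*(4 - b))
(42*10)*n(y, 4) = (42*10)*(12*4⁴*(4 - 1*4)) = 420*(12*256*(4 - 4)) = 420*(12*256*0) = 420*0 = 0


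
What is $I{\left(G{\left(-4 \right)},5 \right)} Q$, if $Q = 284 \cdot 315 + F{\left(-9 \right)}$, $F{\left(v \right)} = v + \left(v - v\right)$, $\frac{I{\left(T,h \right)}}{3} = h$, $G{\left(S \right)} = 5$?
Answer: $1341765$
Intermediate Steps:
$I{\left(T,h \right)} = 3 h$
$F{\left(v \right)} = v$ ($F{\left(v \right)} = v + 0 = v$)
$Q = 89451$ ($Q = 284 \cdot 315 - 9 = 89460 - 9 = 89451$)
$I{\left(G{\left(-4 \right)},5 \right)} Q = 3 \cdot 5 \cdot 89451 = 15 \cdot 89451 = 1341765$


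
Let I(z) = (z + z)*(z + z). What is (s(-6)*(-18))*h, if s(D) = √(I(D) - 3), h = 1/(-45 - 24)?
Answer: 6*√141/23 ≈ 3.0977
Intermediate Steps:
I(z) = 4*z² (I(z) = (2*z)*(2*z) = 4*z²)
h = -1/69 (h = 1/(-69) = -1/69 ≈ -0.014493)
s(D) = √(-3 + 4*D²) (s(D) = √(4*D² - 3) = √(-3 + 4*D²))
(s(-6)*(-18))*h = (√(-3 + 4*(-6)²)*(-18))*(-1/69) = (√(-3 + 4*36)*(-18))*(-1/69) = (√(-3 + 144)*(-18))*(-1/69) = (√141*(-18))*(-1/69) = -18*√141*(-1/69) = 6*√141/23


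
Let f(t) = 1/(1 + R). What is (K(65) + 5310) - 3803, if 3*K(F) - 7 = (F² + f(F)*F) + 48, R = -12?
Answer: 96746/33 ≈ 2931.7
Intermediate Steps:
f(t) = -1/11 (f(t) = 1/(1 - 12) = 1/(-11) = -1/11)
K(F) = 55/3 - F/33 + F²/3 (K(F) = 7/3 + ((F² - F/11) + 48)/3 = 7/3 + (48 + F² - F/11)/3 = 7/3 + (16 - F/33 + F²/3) = 55/3 - F/33 + F²/3)
(K(65) + 5310) - 3803 = ((55/3 - 1/33*65 + (⅓)*65²) + 5310) - 3803 = ((55/3 - 65/33 + (⅓)*4225) + 5310) - 3803 = ((55/3 - 65/33 + 4225/3) + 5310) - 3803 = (47015/33 + 5310) - 3803 = 222245/33 - 3803 = 96746/33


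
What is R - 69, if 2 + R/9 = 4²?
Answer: 57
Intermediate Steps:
R = 126 (R = -18 + 9*4² = -18 + 9*16 = -18 + 144 = 126)
R - 69 = 126 - 69 = 57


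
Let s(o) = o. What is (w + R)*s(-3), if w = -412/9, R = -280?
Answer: 2932/3 ≈ 977.33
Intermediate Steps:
w = -412/9 (w = -412*⅑ = -412/9 ≈ -45.778)
(w + R)*s(-3) = (-412/9 - 280)*(-3) = -2932/9*(-3) = 2932/3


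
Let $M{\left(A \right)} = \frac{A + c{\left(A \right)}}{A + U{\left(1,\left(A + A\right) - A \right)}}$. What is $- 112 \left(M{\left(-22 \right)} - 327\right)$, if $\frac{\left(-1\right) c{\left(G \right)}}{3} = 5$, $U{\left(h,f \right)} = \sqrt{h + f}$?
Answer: $\frac{18403952}{505} - \frac{4144 i \sqrt{21}}{505} \approx 36444.0 - 37.604 i$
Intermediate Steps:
$U{\left(h,f \right)} = \sqrt{f + h}$
$c{\left(G \right)} = -15$ ($c{\left(G \right)} = \left(-3\right) 5 = -15$)
$M{\left(A \right)} = \frac{-15 + A}{A + \sqrt{1 + A}}$ ($M{\left(A \right)} = \frac{A - 15}{A + \sqrt{\left(\left(A + A\right) - A\right) + 1}} = \frac{-15 + A}{A + \sqrt{\left(2 A - A\right) + 1}} = \frac{-15 + A}{A + \sqrt{A + 1}} = \frac{-15 + A}{A + \sqrt{1 + A}}$)
$- 112 \left(M{\left(-22 \right)} - 327\right) = - 112 \left(\frac{-15 - 22}{-22 + \sqrt{1 - 22}} - 327\right) = - 112 \left(\frac{1}{-22 + \sqrt{-21}} \left(-37\right) - 327\right) = - 112 \left(\frac{1}{-22 + i \sqrt{21}} \left(-37\right) - 327\right) = - 112 \left(- \frac{37}{-22 + i \sqrt{21}} - 327\right) = - 112 \left(-327 - \frac{37}{-22 + i \sqrt{21}}\right) = 36624 + \frac{4144}{-22 + i \sqrt{21}}$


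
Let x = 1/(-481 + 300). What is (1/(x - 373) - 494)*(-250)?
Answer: 4169012125/33757 ≈ 1.2350e+5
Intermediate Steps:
x = -1/181 (x = 1/(-181) = -1/181 ≈ -0.0055249)
(1/(x - 373) - 494)*(-250) = (1/(-1/181 - 373) - 494)*(-250) = (1/(-67514/181) - 494)*(-250) = (-181/67514 - 494)*(-250) = -33352097/67514*(-250) = 4169012125/33757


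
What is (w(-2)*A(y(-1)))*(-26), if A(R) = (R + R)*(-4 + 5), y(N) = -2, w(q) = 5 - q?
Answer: 728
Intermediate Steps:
A(R) = 2*R (A(R) = (2*R)*1 = 2*R)
(w(-2)*A(y(-1)))*(-26) = ((5 - 1*(-2))*(2*(-2)))*(-26) = ((5 + 2)*(-4))*(-26) = (7*(-4))*(-26) = -28*(-26) = 728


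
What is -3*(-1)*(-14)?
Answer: -42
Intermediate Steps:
-3*(-1)*(-14) = 3*(-14) = -42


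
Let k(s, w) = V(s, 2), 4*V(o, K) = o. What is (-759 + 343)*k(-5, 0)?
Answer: 520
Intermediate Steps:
V(o, K) = o/4
k(s, w) = s/4
(-759 + 343)*k(-5, 0) = (-759 + 343)*((¼)*(-5)) = -416*(-5/4) = 520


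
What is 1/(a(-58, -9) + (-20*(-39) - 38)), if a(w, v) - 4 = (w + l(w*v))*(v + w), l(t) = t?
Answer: -1/30342 ≈ -3.2958e-5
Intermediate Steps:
a(w, v) = 4 + (v + w)*(w + v*w) (a(w, v) = 4 + (w + w*v)*(v + w) = 4 + (w + v*w)*(v + w) = 4 + (v + w)*(w + v*w))
1/(a(-58, -9) + (-20*(-39) - 38)) = 1/((4 + (-58)**2 - 9*(-58) - 9*(-58)**2 - 58*(-9)**2) + (-20*(-39) - 38)) = 1/((4 + 3364 + 522 - 9*3364 - 58*81) + (780 - 38)) = 1/((4 + 3364 + 522 - 30276 - 4698) + 742) = 1/(-31084 + 742) = 1/(-30342) = -1/30342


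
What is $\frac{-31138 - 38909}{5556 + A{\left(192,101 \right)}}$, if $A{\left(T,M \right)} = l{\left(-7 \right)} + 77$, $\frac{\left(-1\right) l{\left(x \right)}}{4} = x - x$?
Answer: $- \frac{1629}{131} \approx -12.435$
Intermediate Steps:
$l{\left(x \right)} = 0$ ($l{\left(x \right)} = - 4 \left(x - x\right) = \left(-4\right) 0 = 0$)
$A{\left(T,M \right)} = 77$ ($A{\left(T,M \right)} = 0 + 77 = 77$)
$\frac{-31138 - 38909}{5556 + A{\left(192,101 \right)}} = \frac{-31138 - 38909}{5556 + 77} = - \frac{70047}{5633} = \left(-70047\right) \frac{1}{5633} = - \frac{1629}{131}$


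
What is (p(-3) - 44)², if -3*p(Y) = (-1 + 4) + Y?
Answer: 1936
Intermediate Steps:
p(Y) = -1 - Y/3 (p(Y) = -((-1 + 4) + Y)/3 = -(3 + Y)/3 = -1 - Y/3)
(p(-3) - 44)² = ((-1 - ⅓*(-3)) - 44)² = ((-1 + 1) - 44)² = (0 - 44)² = (-44)² = 1936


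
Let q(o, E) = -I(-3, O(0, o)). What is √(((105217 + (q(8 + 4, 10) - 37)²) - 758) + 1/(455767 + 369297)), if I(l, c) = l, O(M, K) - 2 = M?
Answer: √17973840688106026/412532 ≈ 324.98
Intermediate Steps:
O(M, K) = 2 + M
q(o, E) = 3 (q(o, E) = -1*(-3) = 3)
√(((105217 + (q(8 + 4, 10) - 37)²) - 758) + 1/(455767 + 369297)) = √(((105217 + (3 - 37)²) - 758) + 1/(455767 + 369297)) = √(((105217 + (-34)²) - 758) + 1/825064) = √(((105217 + 1156) - 758) + 1/825064) = √((106373 - 758) + 1/825064) = √(105615 + 1/825064) = √(87139134361/825064) = √17973840688106026/412532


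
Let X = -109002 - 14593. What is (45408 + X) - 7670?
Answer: -85857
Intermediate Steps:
X = -123595
(45408 + X) - 7670 = (45408 - 123595) - 7670 = -78187 - 7670 = -85857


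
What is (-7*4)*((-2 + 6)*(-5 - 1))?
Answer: 672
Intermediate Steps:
(-7*4)*((-2 + 6)*(-5 - 1)) = -112*(-6) = -28*(-24) = 672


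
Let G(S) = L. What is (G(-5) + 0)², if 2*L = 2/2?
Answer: ¼ ≈ 0.25000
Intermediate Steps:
L = ½ (L = (2/2)/2 = (2*(½))/2 = (½)*1 = ½ ≈ 0.50000)
G(S) = ½
(G(-5) + 0)² = (½ + 0)² = (½)² = ¼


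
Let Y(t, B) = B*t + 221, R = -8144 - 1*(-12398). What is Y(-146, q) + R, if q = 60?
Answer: -4285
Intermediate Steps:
R = 4254 (R = -8144 + 12398 = 4254)
Y(t, B) = 221 + B*t
Y(-146, q) + R = (221 + 60*(-146)) + 4254 = (221 - 8760) + 4254 = -8539 + 4254 = -4285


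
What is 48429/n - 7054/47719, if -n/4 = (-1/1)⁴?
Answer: -2311011667/190876 ≈ -12107.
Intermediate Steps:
n = -4 (n = -4*(-1/1)⁴ = -4*(-1*1)⁴ = -4*(-1)⁴ = -4*1 = -4)
48429/n - 7054/47719 = 48429/(-4) - 7054/47719 = 48429*(-¼) - 7054*1/47719 = -48429/4 - 7054/47719 = -2311011667/190876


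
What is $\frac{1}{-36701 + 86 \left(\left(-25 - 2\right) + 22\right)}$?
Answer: $- \frac{1}{37131} \approx -2.6932 \cdot 10^{-5}$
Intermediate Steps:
$\frac{1}{-36701 + 86 \left(\left(-25 - 2\right) + 22\right)} = \frac{1}{-36701 + 86 \left(-27 + 22\right)} = \frac{1}{-36701 + 86 \left(-5\right)} = \frac{1}{-36701 - 430} = \frac{1}{-37131} = - \frac{1}{37131}$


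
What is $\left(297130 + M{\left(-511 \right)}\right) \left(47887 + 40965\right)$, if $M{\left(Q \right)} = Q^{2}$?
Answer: $49601717852$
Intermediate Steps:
$\left(297130 + M{\left(-511 \right)}\right) \left(47887 + 40965\right) = \left(297130 + \left(-511\right)^{2}\right) \left(47887 + 40965\right) = \left(297130 + 261121\right) 88852 = 558251 \cdot 88852 = 49601717852$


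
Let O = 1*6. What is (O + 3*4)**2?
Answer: 324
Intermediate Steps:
O = 6
(O + 3*4)**2 = (6 + 3*4)**2 = (6 + 12)**2 = 18**2 = 324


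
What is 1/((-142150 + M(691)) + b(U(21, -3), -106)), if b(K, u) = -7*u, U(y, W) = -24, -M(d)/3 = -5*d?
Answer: -1/131043 ≈ -7.6311e-6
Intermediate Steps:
M(d) = 15*d (M(d) = -(-15)*d = 15*d)
1/((-142150 + M(691)) + b(U(21, -3), -106)) = 1/((-142150 + 15*691) - 7*(-106)) = 1/((-142150 + 10365) + 742) = 1/(-131785 + 742) = 1/(-131043) = -1/131043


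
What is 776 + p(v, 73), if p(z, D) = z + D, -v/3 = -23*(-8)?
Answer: 297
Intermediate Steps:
v = -552 (v = -(-69)*(-8) = -3*184 = -552)
p(z, D) = D + z
776 + p(v, 73) = 776 + (73 - 552) = 776 - 479 = 297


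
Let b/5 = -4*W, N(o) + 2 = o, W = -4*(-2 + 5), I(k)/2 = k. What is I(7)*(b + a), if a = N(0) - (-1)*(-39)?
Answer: 2786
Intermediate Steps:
I(k) = 2*k
W = -12 (W = -4*3 = -12)
N(o) = -2 + o
a = -41 (a = (-2 + 0) - (-1)*(-39) = -2 - 1*39 = -2 - 39 = -41)
b = 240 (b = 5*(-4*(-12)) = 5*48 = 240)
I(7)*(b + a) = (2*7)*(240 - 41) = 14*199 = 2786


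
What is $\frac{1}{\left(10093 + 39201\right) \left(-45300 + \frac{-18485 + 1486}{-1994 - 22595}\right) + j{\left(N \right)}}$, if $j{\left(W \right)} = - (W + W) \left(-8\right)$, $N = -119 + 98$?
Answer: $- \frac{24589}{54906854832998} \approx -4.4783 \cdot 10^{-10}$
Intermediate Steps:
$N = -21$
$j{\left(W \right)} = 16 W$ ($j{\left(W \right)} = - 2 W \left(-8\right) = 16 W$)
$\frac{1}{\left(10093 + 39201\right) \left(-45300 + \frac{-18485 + 1486}{-1994 - 22595}\right) + j{\left(N \right)}} = \frac{1}{\left(10093 + 39201\right) \left(-45300 + \frac{-18485 + 1486}{-1994 - 22595}\right) + 16 \left(-21\right)} = \frac{1}{49294 \left(-45300 - \frac{16999}{-24589}\right) - 336} = \frac{1}{49294 \left(-45300 - - \frac{16999}{24589}\right) - 336} = \frac{1}{49294 \left(-45300 + \frac{16999}{24589}\right) - 336} = \frac{1}{49294 \left(- \frac{1113864701}{24589}\right) - 336} = \frac{1}{- \frac{54906846571094}{24589} - 336} = \frac{1}{- \frac{54906854832998}{24589}} = - \frac{24589}{54906854832998}$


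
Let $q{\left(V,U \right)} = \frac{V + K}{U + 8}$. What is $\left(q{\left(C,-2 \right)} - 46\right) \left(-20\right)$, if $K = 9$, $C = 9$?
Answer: $860$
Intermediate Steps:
$q{\left(V,U \right)} = \frac{9 + V}{8 + U}$ ($q{\left(V,U \right)} = \frac{V + 9}{U + 8} = \frac{9 + V}{8 + U}$)
$\left(q{\left(C,-2 \right)} - 46\right) \left(-20\right) = \left(\frac{9 + 9}{8 - 2} - 46\right) \left(-20\right) = \left(\frac{1}{6} \cdot 18 - 46\right) \left(-20\right) = \left(3 - 46\right) \left(-20\right) = \left(-43\right) \left(-20\right) = 860$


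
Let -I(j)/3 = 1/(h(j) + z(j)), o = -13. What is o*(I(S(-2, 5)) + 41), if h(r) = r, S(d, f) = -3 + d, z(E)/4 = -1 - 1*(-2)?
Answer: -572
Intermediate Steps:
z(E) = 4 (z(E) = 4*(-1 - 1*(-2)) = 4*(-1 + 2) = 4*1 = 4)
I(j) = -3/(4 + j) (I(j) = -3/(j + 4) = -3/(4 + j))
o*(I(S(-2, 5)) + 41) = -13*(-3/(4 + (-3 - 2)) + 41) = -13*(-3/(4 - 5) + 41) = -13*(-3/(-1) + 41) = -13*(-3*(-1) + 41) = -13*(3 + 41) = -13*44 = -572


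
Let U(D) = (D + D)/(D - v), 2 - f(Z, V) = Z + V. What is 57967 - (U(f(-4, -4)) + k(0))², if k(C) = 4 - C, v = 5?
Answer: 57903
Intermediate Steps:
f(Z, V) = 2 - V - Z (f(Z, V) = 2 - (Z + V) = 2 - (V + Z) = 2 + (-V - Z) = 2 - V - Z)
U(D) = 2*D/(-5 + D) (U(D) = (D + D)/(D - 1*5) = (2*D)/(D - 5) = (2*D)/(-5 + D) = 2*D/(-5 + D))
57967 - (U(f(-4, -4)) + k(0))² = 57967 - (2*(2 - 1*(-4) - 1*(-4))/(-5 + (2 - 1*(-4) - 1*(-4))) + (4 - 1*0))² = 57967 - (2*(2 + 4 + 4)/(-5 + (2 + 4 + 4)) + (4 + 0))² = 57967 - (2*10/(-5 + 10) + 4)² = 57967 - (2*10/5 + 4)² = 57967 - (2*10*(⅕) + 4)² = 57967 - (4 + 4)² = 57967 - 1*8² = 57967 - 1*64 = 57967 - 64 = 57903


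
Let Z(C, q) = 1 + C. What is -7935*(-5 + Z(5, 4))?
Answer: -7935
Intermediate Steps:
-7935*(-5 + Z(5, 4)) = -7935*(-5 + (1 + 5)) = -7935*(-5 + 6) = -7935*1 = -7935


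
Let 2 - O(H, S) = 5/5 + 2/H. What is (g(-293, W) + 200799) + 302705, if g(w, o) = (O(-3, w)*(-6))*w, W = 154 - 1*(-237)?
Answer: 506434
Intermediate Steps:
W = 391 (W = 154 + 237 = 391)
O(H, S) = 1 - 2/H (O(H, S) = 2 - (5/5 + 2/H) = 2 - (5*(⅕) + 2/H) = 2 - (1 + 2/H) = 2 + (-1 - 2/H) = 1 - 2/H)
g(w, o) = -10*w (g(w, o) = (((-2 - 3)/(-3))*(-6))*w = (-⅓*(-5)*(-6))*w = ((5/3)*(-6))*w = -10*w)
(g(-293, W) + 200799) + 302705 = (-10*(-293) + 200799) + 302705 = (2930 + 200799) + 302705 = 203729 + 302705 = 506434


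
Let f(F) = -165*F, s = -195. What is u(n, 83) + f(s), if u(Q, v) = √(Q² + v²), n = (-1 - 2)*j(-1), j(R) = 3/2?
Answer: 32175 + √27637/2 ≈ 32258.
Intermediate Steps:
j(R) = 3/2 (j(R) = 3*(½) = 3/2)
n = -9/2 (n = (-1 - 2)*(3/2) = -3*3/2 = -9/2 ≈ -4.5000)
u(n, 83) + f(s) = √((-9/2)² + 83²) - 165*(-195) = √(81/4 + 6889) + 32175 = √(27637/4) + 32175 = √27637/2 + 32175 = 32175 + √27637/2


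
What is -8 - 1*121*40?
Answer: -4848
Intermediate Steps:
-8 - 1*121*40 = -8 - 121*40 = -8 - 4840 = -4848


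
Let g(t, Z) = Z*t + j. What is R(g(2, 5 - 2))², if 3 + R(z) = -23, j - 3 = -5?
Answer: 676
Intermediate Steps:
j = -2 (j = 3 - 5 = -2)
g(t, Z) = -2 + Z*t (g(t, Z) = Z*t - 2 = -2 + Z*t)
R(z) = -26 (R(z) = -3 - 23 = -26)
R(g(2, 5 - 2))² = (-26)² = 676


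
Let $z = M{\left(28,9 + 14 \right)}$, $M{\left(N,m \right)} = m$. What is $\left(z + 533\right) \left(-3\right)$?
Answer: $-1668$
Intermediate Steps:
$z = 23$ ($z = 9 + 14 = 23$)
$\left(z + 533\right) \left(-3\right) = \left(23 + 533\right) \left(-3\right) = 556 \left(-3\right) = -1668$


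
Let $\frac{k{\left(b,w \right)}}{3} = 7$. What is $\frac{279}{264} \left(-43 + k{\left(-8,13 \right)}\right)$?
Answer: $- \frac{93}{4} \approx -23.25$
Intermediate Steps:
$k{\left(b,w \right)} = 21$ ($k{\left(b,w \right)} = 3 \cdot 7 = 21$)
$\frac{279}{264} \left(-43 + k{\left(-8,13 \right)}\right) = \frac{279}{264} \left(-43 + 21\right) = 279 \cdot \frac{1}{264} \left(-22\right) = \frac{93}{88} \left(-22\right) = - \frac{93}{4}$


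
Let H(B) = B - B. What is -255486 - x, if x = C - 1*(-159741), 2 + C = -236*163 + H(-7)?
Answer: -376757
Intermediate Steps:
H(B) = 0
C = -38470 (C = -2 + (-236*163 + 0) = -2 + (-38468 + 0) = -2 - 38468 = -38470)
x = 121271 (x = -38470 - 1*(-159741) = -38470 + 159741 = 121271)
-255486 - x = -255486 - 1*121271 = -255486 - 121271 = -376757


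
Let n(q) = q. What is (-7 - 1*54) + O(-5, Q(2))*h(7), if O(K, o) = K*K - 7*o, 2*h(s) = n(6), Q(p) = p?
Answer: -28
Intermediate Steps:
h(s) = 3 (h(s) = (½)*6 = 3)
O(K, o) = K² - 7*o
(-7 - 1*54) + O(-5, Q(2))*h(7) = (-7 - 1*54) + ((-5)² - 7*2)*3 = (-7 - 54) + (25 - 14)*3 = -61 + 11*3 = -61 + 33 = -28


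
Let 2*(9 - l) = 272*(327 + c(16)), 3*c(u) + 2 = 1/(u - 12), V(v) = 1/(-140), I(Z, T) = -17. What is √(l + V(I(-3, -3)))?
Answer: I*√1957320015/210 ≈ 210.67*I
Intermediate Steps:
V(v) = -1/140
c(u) = -⅔ + 1/(3*(-12 + u)) (c(u) = -⅔ + 1/(3*(u - 12)) = -⅔ + 1/(3*(-12 + u)))
l = -133151/3 (l = 9 - 136*(327 + (25 - 2*16)/(3*(-12 + 16))) = 9 - 136*(327 + (⅓)*(25 - 32)/4) = 9 - 136*(327 + (⅓)*(¼)*(-7)) = 9 - 136*(327 - 7/12) = 9 - 136*3917/12 = 9 - ½*266356/3 = 9 - 133178/3 = -133151/3 ≈ -44384.)
√(l + V(I(-3, -3))) = √(-133151/3 - 1/140) = √(-18641143/420) = I*√1957320015/210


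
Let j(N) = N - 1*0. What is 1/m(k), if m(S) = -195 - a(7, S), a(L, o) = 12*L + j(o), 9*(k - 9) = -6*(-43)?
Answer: -3/950 ≈ -0.0031579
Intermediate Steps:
j(N) = N (j(N) = N + 0 = N)
k = 113/3 (k = 9 + (-6*(-43))/9 = 9 + (⅑)*258 = 9 + 86/3 = 113/3 ≈ 37.667)
a(L, o) = o + 12*L (a(L, o) = 12*L + o = o + 12*L)
m(S) = -279 - S (m(S) = -195 - (S + 12*7) = -195 - (S + 84) = -195 - (84 + S) = -195 + (-84 - S) = -279 - S)
1/m(k) = 1/(-279 - 1*113/3) = 1/(-279 - 113/3) = 1/(-950/3) = -3/950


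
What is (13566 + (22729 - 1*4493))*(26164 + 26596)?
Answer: 1677873520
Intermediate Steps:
(13566 + (22729 - 1*4493))*(26164 + 26596) = (13566 + (22729 - 4493))*52760 = (13566 + 18236)*52760 = 31802*52760 = 1677873520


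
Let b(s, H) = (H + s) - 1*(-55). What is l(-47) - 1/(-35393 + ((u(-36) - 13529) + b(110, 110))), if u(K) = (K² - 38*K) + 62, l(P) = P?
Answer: -2158286/45921 ≈ -47.000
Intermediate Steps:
b(s, H) = 55 + H + s (b(s, H) = (H + s) + 55 = 55 + H + s)
u(K) = 62 + K² - 38*K
l(-47) - 1/(-35393 + ((u(-36) - 13529) + b(110, 110))) = -47 - 1/(-35393 + (((62 + (-36)² - 38*(-36)) - 13529) + (55 + 110 + 110))) = -47 - 1/(-35393 + (((62 + 1296 + 1368) - 13529) + 275)) = -47 - 1/(-35393 + ((2726 - 13529) + 275)) = -47 - 1/(-35393 + (-10803 + 275)) = -47 - 1/(-35393 - 10528) = -47 - 1/(-45921) = -47 - 1*(-1/45921) = -47 + 1/45921 = -2158286/45921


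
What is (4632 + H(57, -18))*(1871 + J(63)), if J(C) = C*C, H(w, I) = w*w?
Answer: 46025040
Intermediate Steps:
H(w, I) = w²
J(C) = C²
(4632 + H(57, -18))*(1871 + J(63)) = (4632 + 57²)*(1871 + 63²) = (4632 + 3249)*(1871 + 3969) = 7881*5840 = 46025040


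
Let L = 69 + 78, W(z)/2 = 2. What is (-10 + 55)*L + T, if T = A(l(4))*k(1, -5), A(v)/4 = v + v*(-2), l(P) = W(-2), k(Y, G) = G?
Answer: 6695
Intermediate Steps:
W(z) = 4 (W(z) = 2*2 = 4)
l(P) = 4
L = 147
A(v) = -4*v (A(v) = 4*(v + v*(-2)) = 4*(v - 2*v) = 4*(-v) = -4*v)
T = 80 (T = -4*4*(-5) = -16*(-5) = 80)
(-10 + 55)*L + T = (-10 + 55)*147 + 80 = 45*147 + 80 = 6615 + 80 = 6695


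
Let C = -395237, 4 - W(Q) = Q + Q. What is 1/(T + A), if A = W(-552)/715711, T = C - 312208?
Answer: -715711/506326167287 ≈ -1.4135e-6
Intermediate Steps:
W(Q) = 4 - 2*Q (W(Q) = 4 - (Q + Q) = 4 - 2*Q)
T = -707445 (T = -395237 - 312208 = -707445)
A = 1108/715711 (A = (4 - 2*(-552))/715711 = (4 + 1104)*(1/715711) = 1108*(1/715711) = 1108/715711 ≈ 0.0015481)
1/(T + A) = 1/(-707445 + 1108/715711) = 1/(-506326167287/715711) = -715711/506326167287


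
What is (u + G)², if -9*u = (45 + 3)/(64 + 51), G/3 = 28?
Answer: 838913296/119025 ≈ 7048.2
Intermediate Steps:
G = 84 (G = 3*28 = 84)
u = -16/345 (u = -(45 + 3)/(9*(64 + 51)) = -16/(3*115) = -⅑*48/115 = -16/345 ≈ -0.046377)
(u + G)² = (-16/345 + 84)² = (28964/345)² = 838913296/119025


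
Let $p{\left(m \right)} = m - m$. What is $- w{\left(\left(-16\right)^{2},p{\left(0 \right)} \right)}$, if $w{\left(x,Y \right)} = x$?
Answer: $-256$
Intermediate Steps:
$p{\left(m \right)} = 0$
$- w{\left(\left(-16\right)^{2},p{\left(0 \right)} \right)} = - \left(-16\right)^{2} = \left(-1\right) 256 = -256$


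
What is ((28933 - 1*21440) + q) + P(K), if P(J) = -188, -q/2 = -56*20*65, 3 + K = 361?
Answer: 152905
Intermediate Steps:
K = 358 (K = -3 + 361 = 358)
q = 145600 (q = -2*(-56*20)*65 = -(-2240)*65 = -2*(-72800) = 145600)
((28933 - 1*21440) + q) + P(K) = ((28933 - 1*21440) + 145600) - 188 = ((28933 - 21440) + 145600) - 188 = (7493 + 145600) - 188 = 153093 - 188 = 152905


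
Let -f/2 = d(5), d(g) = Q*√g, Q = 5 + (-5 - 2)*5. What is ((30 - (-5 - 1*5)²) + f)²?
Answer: 22900 - 8400*√5 ≈ 4117.0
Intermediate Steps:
Q = -30 (Q = 5 - 7*5 = 5 - 35 = -30)
d(g) = -30*√g
f = 60*√5 (f = -(-60)*√5 = 60*√5 ≈ 134.16)
((30 - (-5 - 1*5)²) + f)² = ((30 - (-5 - 1*5)²) + 60*√5)² = ((30 - (-5 - 5)²) + 60*√5)² = ((30 - 1*(-10)²) + 60*√5)² = ((30 - 1*100) + 60*√5)² = ((30 - 100) + 60*√5)² = (-70 + 60*√5)²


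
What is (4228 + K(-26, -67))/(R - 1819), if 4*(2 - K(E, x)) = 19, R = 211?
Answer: -16901/6432 ≈ -2.6276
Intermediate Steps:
K(E, x) = -11/4 (K(E, x) = 2 - ¼*19 = 2 - 19/4 = -11/4)
(4228 + K(-26, -67))/(R - 1819) = (4228 - 11/4)/(211 - 1819) = (16901/4)/(-1608) = (16901/4)*(-1/1608) = -16901/6432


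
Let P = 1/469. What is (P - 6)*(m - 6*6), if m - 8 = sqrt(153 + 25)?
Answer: 11252/67 - 2813*sqrt(178)/469 ≈ 87.919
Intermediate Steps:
P = 1/469 ≈ 0.0021322
m = 8 + sqrt(178) (m = 8 + sqrt(153 + 25) = 8 + sqrt(178) ≈ 21.342)
(P - 6)*(m - 6*6) = (1/469 - 6)*((8 + sqrt(178)) - 6*6) = -2813*((8 + sqrt(178)) - 36)/469 = -2813*(-28 + sqrt(178))/469 = 11252/67 - 2813*sqrt(178)/469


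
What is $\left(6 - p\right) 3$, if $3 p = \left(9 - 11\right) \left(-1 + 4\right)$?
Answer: $24$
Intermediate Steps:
$p = -2$ ($p = \frac{\left(9 - 11\right) \left(-1 + 4\right)}{3} = \frac{\left(-2\right) 3}{3} = \frac{1}{3} \left(-6\right) = -2$)
$\left(6 - p\right) 3 = \left(6 - -2\right) 3 = \left(6 + 2\right) 3 = 8 \cdot 3 = 24$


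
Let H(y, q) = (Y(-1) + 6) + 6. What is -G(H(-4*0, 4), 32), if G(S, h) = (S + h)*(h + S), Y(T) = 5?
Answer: -2401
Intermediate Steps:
H(y, q) = 17 (H(y, q) = (5 + 6) + 6 = 11 + 6 = 17)
G(S, h) = (S + h)**2 (G(S, h) = (S + h)*(S + h) = (S + h)**2)
-G(H(-4*0, 4), 32) = -(17 + 32)**2 = -1*49**2 = -1*2401 = -2401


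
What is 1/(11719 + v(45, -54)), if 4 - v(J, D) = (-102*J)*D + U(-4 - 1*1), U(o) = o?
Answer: -1/236132 ≈ -4.2349e-6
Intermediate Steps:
v(J, D) = 9 + 102*D*J (v(J, D) = 4 - ((-102*J)*D + (-4 - 1*1)) = 4 - (-102*D*J + (-4 - 1)) = 4 - (-102*D*J - 5) = 4 - (-5 - 102*D*J) = 4 + (5 + 102*D*J) = 9 + 102*D*J)
1/(11719 + v(45, -54)) = 1/(11719 + (9 + 102*(-54)*45)) = 1/(11719 + (9 - 247860)) = 1/(11719 - 247851) = 1/(-236132) = -1/236132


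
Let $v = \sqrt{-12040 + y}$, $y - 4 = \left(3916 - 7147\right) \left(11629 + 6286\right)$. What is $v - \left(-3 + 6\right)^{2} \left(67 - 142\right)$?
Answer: $675 + i \sqrt{57895401} \approx 675.0 + 7608.9 i$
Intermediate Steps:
$y = -57883361$ ($y = 4 + \left(3916 - 7147\right) \left(11629 + 6286\right) = 4 - 57883365 = -57883361$)
$v = i \sqrt{57895401}$ ($v = \sqrt{-12040 - 57883361} = \sqrt{-57895401} = i \sqrt{57895401} \approx 7608.9 i$)
$v - \left(-3 + 6\right)^{2} \left(67 - 142\right) = i \sqrt{57895401} - \left(-3 + 6\right)^{2} \left(67 - 142\right) = i \sqrt{57895401} - 3^{2} \left(67 - 142\right) = i \sqrt{57895401} - 9 \left(-75\right) = i \sqrt{57895401} - -675 = i \sqrt{57895401} + 675 = 675 + i \sqrt{57895401}$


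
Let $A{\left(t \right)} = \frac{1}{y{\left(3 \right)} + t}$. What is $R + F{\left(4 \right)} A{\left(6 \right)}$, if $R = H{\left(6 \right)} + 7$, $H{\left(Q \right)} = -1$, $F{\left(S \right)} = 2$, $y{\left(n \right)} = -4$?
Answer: $7$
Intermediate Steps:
$A{\left(t \right)} = \frac{1}{-4 + t}$
$R = 6$ ($R = -1 + 7 = 6$)
$R + F{\left(4 \right)} A{\left(6 \right)} = 6 + \frac{2}{-4 + 6} = 6 + \frac{2}{2} = 6 + 2 \cdot \frac{1}{2} = 6 + 1 = 7$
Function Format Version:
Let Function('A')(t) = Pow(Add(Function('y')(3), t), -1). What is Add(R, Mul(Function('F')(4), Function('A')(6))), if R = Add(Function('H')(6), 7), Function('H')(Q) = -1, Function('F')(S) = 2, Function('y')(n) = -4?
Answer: 7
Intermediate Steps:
Function('A')(t) = Pow(Add(-4, t), -1)
R = 6 (R = Add(-1, 7) = 6)
Add(R, Mul(Function('F')(4), Function('A')(6))) = Add(6, Mul(2, Pow(Add(-4, 6), -1))) = Add(6, Mul(2, Pow(2, -1))) = Add(6, Mul(2, Rational(1, 2))) = Add(6, 1) = 7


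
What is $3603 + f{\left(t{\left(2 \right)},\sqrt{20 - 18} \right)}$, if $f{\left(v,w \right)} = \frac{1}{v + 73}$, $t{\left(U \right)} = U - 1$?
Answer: $\frac{266623}{74} \approx 3603.0$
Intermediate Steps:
$t{\left(U \right)} = -1 + U$
$f{\left(v,w \right)} = \frac{1}{73 + v}$
$3603 + f{\left(t{\left(2 \right)},\sqrt{20 - 18} \right)} = 3603 + \frac{1}{73 + \left(-1 + 2\right)} = 3603 + \frac{1}{73 + 1} = 3603 + \frac{1}{74} = \frac{266623}{74}$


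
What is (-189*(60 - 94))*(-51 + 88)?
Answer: 237762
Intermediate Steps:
(-189*(60 - 94))*(-51 + 88) = -189*(-34)*37 = 6426*37 = 237762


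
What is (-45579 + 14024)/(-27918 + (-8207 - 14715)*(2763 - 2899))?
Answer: -31555/3089474 ≈ -0.010214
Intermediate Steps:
(-45579 + 14024)/(-27918 + (-8207 - 14715)*(2763 - 2899)) = -31555/(-27918 - 22922*(-136)) = -31555/(-27918 + 3117392) = -31555/3089474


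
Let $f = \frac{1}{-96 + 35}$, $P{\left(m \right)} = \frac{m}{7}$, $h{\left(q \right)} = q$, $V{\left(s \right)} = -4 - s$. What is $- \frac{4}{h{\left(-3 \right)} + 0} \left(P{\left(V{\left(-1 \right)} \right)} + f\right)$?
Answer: $- \frac{760}{1281} \approx -0.59329$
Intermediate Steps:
$P{\left(m \right)} = \frac{m}{7}$ ($P{\left(m \right)} = m \frac{1}{7} = \frac{m}{7}$)
$f = - \frac{1}{61}$ ($f = \frac{1}{-61} = - \frac{1}{61} \approx -0.016393$)
$- \frac{4}{h{\left(-3 \right)} + 0} \left(P{\left(V{\left(-1 \right)} \right)} + f\right) = - \frac{4}{-3 + 0} \left(\frac{-4 - -1}{7} - \frac{1}{61}\right) = - \frac{4}{-3} \left(\frac{-4 + 1}{7} - \frac{1}{61}\right) = \left(-4\right) \left(- \frac{1}{3}\right) \left(\frac{1}{7} \left(-3\right) - \frac{1}{61}\right) = \frac{4 \left(- \frac{3}{7} - \frac{1}{61}\right)}{3} = \frac{4}{3} \left(- \frac{190}{427}\right) = - \frac{760}{1281}$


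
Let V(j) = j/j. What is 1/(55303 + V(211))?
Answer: 1/55304 ≈ 1.8082e-5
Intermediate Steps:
V(j) = 1
1/(55303 + V(211)) = 1/(55303 + 1) = 1/55304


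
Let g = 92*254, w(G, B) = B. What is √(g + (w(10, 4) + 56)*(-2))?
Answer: 4*√1453 ≈ 152.47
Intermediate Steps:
g = 23368
√(g + (w(10, 4) + 56)*(-2)) = √(23368 + (4 + 56)*(-2)) = √(23368 + 60*(-2)) = √(23368 - 120) = √23248 = 4*√1453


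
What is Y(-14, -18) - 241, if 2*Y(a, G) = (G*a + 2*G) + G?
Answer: -142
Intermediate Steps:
Y(a, G) = 3*G/2 + G*a/2 (Y(a, G) = ((G*a + 2*G) + G)/2 = ((2*G + G*a) + G)/2 = (3*G + G*a)/2 = 3*G/2 + G*a/2)
Y(-14, -18) - 241 = (1/2)*(-18)*(3 - 14) - 241 = (1/2)*(-18)*(-11) - 241 = 99 - 241 = -142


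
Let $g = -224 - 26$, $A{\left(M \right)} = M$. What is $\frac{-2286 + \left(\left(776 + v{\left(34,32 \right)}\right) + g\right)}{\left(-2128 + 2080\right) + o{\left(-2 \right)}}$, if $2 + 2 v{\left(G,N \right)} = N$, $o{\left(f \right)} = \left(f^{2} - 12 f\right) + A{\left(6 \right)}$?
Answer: $\frac{1745}{14} \approx 124.64$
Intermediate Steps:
$o{\left(f \right)} = 6 + f^{2} - 12 f$ ($o{\left(f \right)} = \left(f^{2} - 12 f\right) + 6 = 6 + f^{2} - 12 f$)
$g = -250$
$v{\left(G,N \right)} = -1 + \frac{N}{2}$
$\frac{-2286 + \left(\left(776 + v{\left(34,32 \right)}\right) + g\right)}{\left(-2128 + 2080\right) + o{\left(-2 \right)}} = \frac{-2286 + \left(\left(776 + \left(-1 + \frac{1}{2} \cdot 32\right)\right) - 250\right)}{\left(-2128 + 2080\right) + \left(6 + \left(-2\right)^{2} - -24\right)} = \frac{-2286 + \left(\left(776 + \left(-1 + 16\right)\right) - 250\right)}{-48 + \left(6 + 4 + 24\right)} = \frac{-2286 + \left(\left(776 + 15\right) - 250\right)}{-48 + 34} = \frac{-2286 + \left(791 - 250\right)}{-14} = \left(-2286 + 541\right) \left(- \frac{1}{14}\right) = \left(-1745\right) \left(- \frac{1}{14}\right) = \frac{1745}{14}$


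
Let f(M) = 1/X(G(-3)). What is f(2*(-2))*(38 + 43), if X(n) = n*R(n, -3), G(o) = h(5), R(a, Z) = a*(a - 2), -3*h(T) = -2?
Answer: -2187/16 ≈ -136.69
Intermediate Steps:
h(T) = ⅔ (h(T) = -⅓*(-2) = ⅔)
R(a, Z) = a*(-2 + a)
G(o) = ⅔
X(n) = n²*(-2 + n) (X(n) = n*(n*(-2 + n)) = n²*(-2 + n))
f(M) = -27/16 (f(M) = 1/((⅔)²*(-2 + ⅔)) = 1/((4/9)*(-4/3)) = 1/(-16/27) = -27/16)
f(2*(-2))*(38 + 43) = -27*(38 + 43)/16 = -27/16*81 = -2187/16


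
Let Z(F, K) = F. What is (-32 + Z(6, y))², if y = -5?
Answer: 676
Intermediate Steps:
(-32 + Z(6, y))² = (-32 + 6)² = (-26)² = 676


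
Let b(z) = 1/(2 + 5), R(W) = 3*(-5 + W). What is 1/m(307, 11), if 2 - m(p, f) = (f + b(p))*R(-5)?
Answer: 7/2354 ≈ 0.0029737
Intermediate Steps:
R(W) = -15 + 3*W
b(z) = ⅐ (b(z) = 1/7 = ⅐)
m(p, f) = 44/7 + 30*f (m(p, f) = 2 - (f + ⅐)*(-15 + 3*(-5)) = 2 - (⅐ + f)*(-15 - 15) = 2 - (⅐ + f)*(-30) = 2 - (-30/7 - 30*f) = 2 + (30/7 + 30*f) = 44/7 + 30*f)
1/m(307, 11) = 1/(44/7 + 30*11) = 1/(44/7 + 330) = 1/(2354/7) = 7/2354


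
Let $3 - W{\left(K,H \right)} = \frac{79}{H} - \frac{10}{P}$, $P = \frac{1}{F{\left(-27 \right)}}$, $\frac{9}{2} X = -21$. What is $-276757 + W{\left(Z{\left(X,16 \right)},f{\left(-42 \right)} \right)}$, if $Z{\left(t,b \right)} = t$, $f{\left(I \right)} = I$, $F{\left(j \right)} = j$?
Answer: $- \frac{11634929}{42} \approx -2.7702 \cdot 10^{5}$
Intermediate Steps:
$X = - \frac{14}{3}$ ($X = \frac{2}{9} \left(-21\right) = - \frac{14}{3} \approx -4.6667$)
$P = - \frac{1}{27}$ ($P = \frac{1}{-27} = - \frac{1}{27} \approx -0.037037$)
$W{\left(K,H \right)} = -267 - \frac{79}{H}$ ($W{\left(K,H \right)} = 3 - \left(\frac{79}{H} - \frac{10}{- \frac{1}{27}}\right) = 3 - \left(\frac{79}{H} - -270\right) = 3 - \left(\frac{79}{H} + 270\right) = 3 - \left(270 + \frac{79}{H}\right) = -267 - \frac{79}{H}$)
$-276757 + W{\left(Z{\left(X,16 \right)},f{\left(-42 \right)} \right)} = -276757 - \left(267 + \frac{79}{-42}\right) = -276757 - \frac{11135}{42} = - \frac{11634929}{42}$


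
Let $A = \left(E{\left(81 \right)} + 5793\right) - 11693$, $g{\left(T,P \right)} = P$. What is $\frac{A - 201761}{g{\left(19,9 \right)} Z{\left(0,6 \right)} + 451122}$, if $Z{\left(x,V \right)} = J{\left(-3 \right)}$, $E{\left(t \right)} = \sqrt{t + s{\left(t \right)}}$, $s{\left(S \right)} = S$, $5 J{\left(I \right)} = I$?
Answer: $- \frac{1038305}{2255583} + \frac{15 \sqrt{2}}{751861} \approx -0.4603$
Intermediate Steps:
$J{\left(I \right)} = \frac{I}{5}$
$E{\left(t \right)} = \sqrt{2} \sqrt{t}$ ($E{\left(t \right)} = \sqrt{t + t} = \sqrt{2 t} = \sqrt{2} \sqrt{t}$)
$Z{\left(x,V \right)} = - \frac{3}{5}$ ($Z{\left(x,V \right)} = \frac{1}{5} \left(-3\right) = - \frac{3}{5}$)
$A = -5900 + 9 \sqrt{2}$ ($A = \left(\sqrt{2} \sqrt{81} + 5793\right) - 11693 = \left(\sqrt{2} \cdot 9 + 5793\right) - 11693 = \left(9 \sqrt{2} + 5793\right) - 11693 = \left(5793 + 9 \sqrt{2}\right) - 11693 = -5900 + 9 \sqrt{2} \approx -5887.3$)
$\frac{A - 201761}{g{\left(19,9 \right)} Z{\left(0,6 \right)} + 451122} = \frac{\left(-5900 + 9 \sqrt{2}\right) - 201761}{9 \left(- \frac{3}{5}\right) + 451122} = \frac{-207661 + 9 \sqrt{2}}{- \frac{27}{5} + 451122} = \frac{-207661 + 9 \sqrt{2}}{\frac{2255583}{5}} = \left(-207661 + 9 \sqrt{2}\right) \frac{5}{2255583} = - \frac{1038305}{2255583} + \frac{15 \sqrt{2}}{751861}$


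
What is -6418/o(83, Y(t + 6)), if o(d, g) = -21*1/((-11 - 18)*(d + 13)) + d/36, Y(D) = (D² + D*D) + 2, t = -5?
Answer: -53603136/19319 ≈ -2774.6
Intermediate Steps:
Y(D) = 2 + 2*D² (Y(D) = (D² + D²) + 2 = 2*D² + 2 = 2 + 2*D²)
o(d, g) = -21/(-377 - 29*d) + d/36 (o(d, g) = -21*(-1/(29*(13 + d))) + d*(1/36) = -21/(-377 - 29*d) + d/36)
-6418/o(83, Y(t + 6)) = -6418*1044*(13 + 83)/(756 + 29*83² + 377*83) = -6418*100224/(756 + 29*6889 + 31291) = -6418*100224/(756 + 199781 + 31291) = -6418/((1/1044)*(1/96)*231828) = -6418/19319/8352 = -6418*8352/19319 = -53603136/19319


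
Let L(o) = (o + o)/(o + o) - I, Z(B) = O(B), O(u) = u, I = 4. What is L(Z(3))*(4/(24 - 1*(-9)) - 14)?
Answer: 458/11 ≈ 41.636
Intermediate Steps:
Z(B) = B
L(o) = -3 (L(o) = (o + o)/(o + o) - 1*4 = (2*o)/((2*o)) - 4 = (2*o)*(1/(2*o)) - 4 = 1 - 4 = -3)
L(Z(3))*(4/(24 - 1*(-9)) - 14) = -3*(4/(24 - 1*(-9)) - 14) = -3*(4/(24 + 9) - 14) = -3*(4/33 - 14) = -3*(-458/33) = 458/11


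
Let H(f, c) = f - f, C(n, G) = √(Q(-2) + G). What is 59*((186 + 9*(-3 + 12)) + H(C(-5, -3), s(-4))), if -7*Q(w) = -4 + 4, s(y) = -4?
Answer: 15753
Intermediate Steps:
Q(w) = 0 (Q(w) = -(-4 + 4)/7 = -⅐*0 = 0)
C(n, G) = √G (C(n, G) = √(0 + G) = √G)
H(f, c) = 0
59*((186 + 9*(-3 + 12)) + H(C(-5, -3), s(-4))) = 59*((186 + 9*(-3 + 12)) + 0) = 59*((186 + 9*9) + 0) = 59*((186 + 81) + 0) = 59*(267 + 0) = 59*267 = 15753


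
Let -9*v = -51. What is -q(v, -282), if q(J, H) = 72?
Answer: -72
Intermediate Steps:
v = 17/3 (v = -1/9*(-51) = 17/3 ≈ 5.6667)
-q(v, -282) = -1*72 = -72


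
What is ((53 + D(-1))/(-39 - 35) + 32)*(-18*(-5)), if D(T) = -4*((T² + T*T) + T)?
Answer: 104355/37 ≈ 2820.4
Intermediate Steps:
D(T) = -8*T² - 4*T (D(T) = -4*((T² + T²) + T) = -4*(2*T² + T) = -4*(T + 2*T²) = -8*T² - 4*T)
((53 + D(-1))/(-39 - 35) + 32)*(-18*(-5)) = ((53 - 4*(-1)*(1 + 2*(-1)))/(-39 - 35) + 32)*(-18*(-5)) = ((53 - 4*(-1)*(1 - 2))/(-74) + 32)*90 = ((53 - 4*(-1)*(-1))*(-1/74) + 32)*90 = ((53 - 4)*(-1/74) + 32)*90 = (49*(-1/74) + 32)*90 = (-49/74 + 32)*90 = (2319/74)*90 = 104355/37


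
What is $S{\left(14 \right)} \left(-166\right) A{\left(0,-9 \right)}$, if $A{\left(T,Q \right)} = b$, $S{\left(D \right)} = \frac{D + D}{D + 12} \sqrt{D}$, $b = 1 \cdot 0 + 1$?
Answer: $- \frac{2324 \sqrt{14}}{13} \approx -668.89$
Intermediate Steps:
$b = 1$ ($b = 0 + 1 = 1$)
$S{\left(D \right)} = \frac{2 D^{\frac{3}{2}}}{12 + D}$ ($S{\left(D \right)} = \frac{2 D}{12 + D} \sqrt{D} = \frac{2 D^{\frac{3}{2}}}{12 + D}$)
$A{\left(T,Q \right)} = 1$
$S{\left(14 \right)} \left(-166\right) A{\left(0,-9 \right)} = \frac{2 \cdot 14^{\frac{3}{2}}}{12 + 14} \left(-166\right) 1 = \frac{2 \cdot 14 \sqrt{14}}{26} \left(-166\right) 1 = 2 \cdot 14 \sqrt{14} \cdot \frac{1}{26} \left(-166\right) 1 = \frac{14 \sqrt{14}}{13} \left(-166\right) 1 = - \frac{2324 \sqrt{14}}{13} \cdot 1 = - \frac{2324 \sqrt{14}}{13}$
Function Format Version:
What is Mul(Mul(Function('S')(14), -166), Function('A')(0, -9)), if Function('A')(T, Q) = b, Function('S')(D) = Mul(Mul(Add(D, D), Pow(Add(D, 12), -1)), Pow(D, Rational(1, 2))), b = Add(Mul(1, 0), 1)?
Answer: Mul(Rational(-2324, 13), Pow(14, Rational(1, 2))) ≈ -668.89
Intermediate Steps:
b = 1 (b = Add(0, 1) = 1)
Function('S')(D) = Mul(2, Pow(D, Rational(3, 2)), Pow(Add(12, D), -1)) (Function('S')(D) = Mul(Mul(Mul(2, D), Pow(Add(12, D), -1)), Pow(D, Rational(1, 2))) = Mul(Mul(2, D, Pow(Add(12, D), -1)), Pow(D, Rational(1, 2))) = Mul(2, Pow(D, Rational(3, 2)), Pow(Add(12, D), -1)))
Function('A')(T, Q) = 1
Mul(Mul(Function('S')(14), -166), Function('A')(0, -9)) = Mul(Mul(Mul(2, Pow(14, Rational(3, 2)), Pow(Add(12, 14), -1)), -166), 1) = Mul(Mul(Mul(2, Mul(14, Pow(14, Rational(1, 2))), Pow(26, -1)), -166), 1) = Mul(Mul(Mul(2, Mul(14, Pow(14, Rational(1, 2))), Rational(1, 26)), -166), 1) = Mul(Mul(Mul(Rational(14, 13), Pow(14, Rational(1, 2))), -166), 1) = Mul(Mul(Rational(-2324, 13), Pow(14, Rational(1, 2))), 1) = Mul(Rational(-2324, 13), Pow(14, Rational(1, 2)))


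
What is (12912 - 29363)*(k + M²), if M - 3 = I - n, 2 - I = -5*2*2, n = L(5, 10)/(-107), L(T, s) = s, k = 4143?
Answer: -898922648832/11449 ≈ -7.8515e+7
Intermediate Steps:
n = -10/107 (n = 10/(-107) = 10*(-1/107) = -10/107 ≈ -0.093458)
I = 22 (I = 2 - (-5*2)*2 = 2 - (-10)*2 = 2 - 1*(-20) = 2 + 20 = 22)
M = 2685/107 (M = 3 + (22 - 1*(-10/107)) = 3 + (22 + 10/107) = 3 + 2364/107 = 2685/107 ≈ 25.093)
(12912 - 29363)*(k + M²) = (12912 - 29363)*(4143 + (2685/107)²) = -16451*(4143 + 7209225/11449) = -16451*54642432/11449 = -898922648832/11449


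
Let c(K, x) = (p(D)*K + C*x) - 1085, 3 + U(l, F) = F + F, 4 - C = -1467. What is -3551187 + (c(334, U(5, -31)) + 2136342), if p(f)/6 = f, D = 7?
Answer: -1497517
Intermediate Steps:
C = 1471 (C = 4 - 1*(-1467) = 4 + 1467 = 1471)
U(l, F) = -3 + 2*F (U(l, F) = -3 + (F + F) = -3 + 2*F)
p(f) = 6*f
c(K, x) = -1085 + 42*K + 1471*x (c(K, x) = ((6*7)*K + 1471*x) - 1085 = (42*K + 1471*x) - 1085 = -1085 + 42*K + 1471*x)
-3551187 + (c(334, U(5, -31)) + 2136342) = -3551187 + ((-1085 + 42*334 + 1471*(-3 + 2*(-31))) + 2136342) = -3551187 + ((-1085 + 14028 + 1471*(-3 - 62)) + 2136342) = -3551187 + ((-1085 + 14028 + 1471*(-65)) + 2136342) = -3551187 + ((-1085 + 14028 - 95615) + 2136342) = -3551187 + (-82672 + 2136342) = -3551187 + 2053670 = -1497517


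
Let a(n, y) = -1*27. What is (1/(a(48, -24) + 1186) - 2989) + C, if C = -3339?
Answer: -7334151/1159 ≈ -6328.0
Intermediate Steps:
a(n, y) = -27
(1/(a(48, -24) + 1186) - 2989) + C = (1/(-27 + 1186) - 2989) - 3339 = (1/1159 - 2989) - 3339 = -3464250/1159 - 3339 = -7334151/1159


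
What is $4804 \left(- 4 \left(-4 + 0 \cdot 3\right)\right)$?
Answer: $76864$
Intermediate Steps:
$4804 \left(- 4 \left(-4 + 0 \cdot 3\right)\right) = 4804 \left(- 4 \left(-4 + 0\right)\right) = 4804 \left(\left(-4\right) \left(-4\right)\right) = 4804 \cdot 16 = 76864$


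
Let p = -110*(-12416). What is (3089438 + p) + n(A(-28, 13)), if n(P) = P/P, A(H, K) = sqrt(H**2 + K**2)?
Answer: 4455199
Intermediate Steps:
n(P) = 1
p = 1365760
(3089438 + p) + n(A(-28, 13)) = (3089438 + 1365760) + 1 = 4455198 + 1 = 4455199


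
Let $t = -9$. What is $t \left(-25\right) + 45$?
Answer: $270$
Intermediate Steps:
$t \left(-25\right) + 45 = \left(-9\right) \left(-25\right) + 45 = 225 + 45 = 270$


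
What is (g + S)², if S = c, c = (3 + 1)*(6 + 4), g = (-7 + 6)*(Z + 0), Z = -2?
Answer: 1764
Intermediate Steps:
g = 2 (g = (-7 + 6)*(-2 + 0) = -1*(-2) = 2)
c = 40 (c = 4*10 = 40)
S = 40
(g + S)² = (2 + 40)² = 42² = 1764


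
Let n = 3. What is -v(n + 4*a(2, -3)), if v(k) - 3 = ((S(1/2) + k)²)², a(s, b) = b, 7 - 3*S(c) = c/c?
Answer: -2404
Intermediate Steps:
S(c) = 2 (S(c) = 7/3 - c/(3*c) = 7/3 - ⅓*1 = 7/3 - ⅓ = 2)
v(k) = 3 + (2 + k)⁴ (v(k) = 3 + ((2 + k)²)² = 3 + (2 + k)⁴)
-v(n + 4*a(2, -3)) = -(3 + (2 + (3 + 4*(-3)))⁴) = -(3 + (2 + (3 - 12))⁴) = -(3 + (2 - 9)⁴) = -(3 + (-7)⁴) = -(3 + 2401) = -2404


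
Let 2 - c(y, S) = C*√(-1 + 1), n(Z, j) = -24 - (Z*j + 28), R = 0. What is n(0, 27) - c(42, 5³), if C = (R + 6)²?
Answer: -54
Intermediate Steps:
n(Z, j) = -52 - Z*j (n(Z, j) = -24 - (28 + Z*j) = -24 + (-28 - Z*j) = -52 - Z*j)
C = 36 (C = (0 + 6)² = 6² = 36)
c(y, S) = 2 (c(y, S) = 2 - 36*√(-1 + 1) = 2 - 36*√0 = 2 - 36*0 = 2 - 1*0 = 2 + 0 = 2)
n(0, 27) - c(42, 5³) = (-52 - 1*0*27) - 1*2 = (-52 + 0) - 2 = -52 - 2 = -54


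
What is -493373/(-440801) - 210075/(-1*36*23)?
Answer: 31003260973/121661076 ≈ 254.83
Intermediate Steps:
-493373/(-440801) - 210075/(-1*36*23) = -493373*(-1/440801) - 210075/((-36*23)) = 493373/440801 - 210075/(-828) = 493373/440801 - 210075*(-1/828) = 493373/440801 + 70025/276 = 31003260973/121661076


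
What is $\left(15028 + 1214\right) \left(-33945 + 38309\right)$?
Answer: $70880088$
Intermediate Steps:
$\left(15028 + 1214\right) \left(-33945 + 38309\right) = 16242 \cdot 4364 = 70880088$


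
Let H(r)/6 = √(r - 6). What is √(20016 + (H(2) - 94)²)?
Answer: 2*√(7177 - 564*I) ≈ 169.56 - 6.6523*I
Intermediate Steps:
H(r) = 6*√(-6 + r) (H(r) = 6*√(r - 6) = 6*√(-6 + r))
√(20016 + (H(2) - 94)²) = √(20016 + (6*√(-6 + 2) - 94)²) = √(20016 + (6*√(-4) - 94)²) = √(20016 + (6*(2*I) - 94)²) = √(20016 + (12*I - 94)²) = √(20016 + (-94 + 12*I)²)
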